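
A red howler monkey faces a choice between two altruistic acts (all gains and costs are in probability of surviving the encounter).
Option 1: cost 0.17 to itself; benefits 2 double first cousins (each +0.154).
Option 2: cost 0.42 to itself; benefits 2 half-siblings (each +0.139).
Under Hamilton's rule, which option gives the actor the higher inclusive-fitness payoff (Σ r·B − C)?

Option 1: r to a double first cousin = 0.25.
Option 1: Σ r·B − C = (2·0.25·0.154) − 0.17 = -0.093.
Option 2: r to a half-sibling = 0.25.
Option 2: Σ r·B − C = (2·0.25·0.139) − 0.42 = -0.3505.
Option 1 has the higher net inclusive-fitness payoff.

Option 1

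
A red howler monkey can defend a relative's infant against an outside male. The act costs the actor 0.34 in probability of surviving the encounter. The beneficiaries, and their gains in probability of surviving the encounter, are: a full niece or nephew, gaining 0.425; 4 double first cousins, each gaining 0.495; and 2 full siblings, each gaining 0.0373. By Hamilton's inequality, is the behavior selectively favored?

Hamilton's rule: the trait is favored when the sum of r·B over every recipient exceeds the actor's cost C.
r to a full niece or nephew = 1/4 (full aunt/uncle↔niece/nephew: two paths of length 3 through the shared grandparent pair: r = 2·(1/2)^3 = 1/4).
r to a double first cousin = 0.25 (double first cousins share both grandparent pairs — four paths of length 4: r = 4·(1/2)^4 = 1/4).
r to a full sibling = 1/2 (full sibs share both parents — two paths of length 2: r = 2·(1/2)^2 = 1/2).
Summing one r·B term per recipient: 1·0.25·0.425 + 4·0.25·0.495 + 2·0.5·0.0373 = 0.63855.
0.63855 > 0.34: the indirect benefit exceeds the cost.

Yes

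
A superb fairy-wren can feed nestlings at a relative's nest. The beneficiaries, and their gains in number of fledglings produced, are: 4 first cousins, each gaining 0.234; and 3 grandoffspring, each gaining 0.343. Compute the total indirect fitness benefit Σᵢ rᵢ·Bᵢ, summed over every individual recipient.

r to a first cousin = 1/8 (first cousins share one grandparent pair — two paths of length 4: r = 2·(1/2)^4 = 1/8).
r to a grandoffspring = 0.25 (two parent–offspring links: r = (1/2)^2 = 1/4).
Summing one r·B term per recipient: 4·0.125·0.234 + 3·0.25·0.343 = 0.37425.

0.37425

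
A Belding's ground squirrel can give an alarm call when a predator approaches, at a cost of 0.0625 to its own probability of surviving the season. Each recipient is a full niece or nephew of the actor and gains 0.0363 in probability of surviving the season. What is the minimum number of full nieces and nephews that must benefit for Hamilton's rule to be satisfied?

7

r to a full niece or nephew = 0.25 (full aunt/uncle↔niece/nephew: two paths of length 3 through the shared grandparent pair: r = 2·(1/2)^3 = 1/4).
Hamilton's rule: n·r·B > C  ⇒  n > C/(r·B) = 0.0625/(0.25·0.0363) = 6.887.
The smallest integer exceeding 6.887 is 7.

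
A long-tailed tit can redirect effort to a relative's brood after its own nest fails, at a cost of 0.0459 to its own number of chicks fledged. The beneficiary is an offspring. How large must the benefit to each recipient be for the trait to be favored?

r to an offspring = 0.5 (one parent–offspring link: r = (1/2)^1 = 1/2).
Hamilton's rule with n recipients of equal r: n·r·B > C, so B > C/(n·r) = 0.0459/(1·0.5) = 0.0918.

0.0918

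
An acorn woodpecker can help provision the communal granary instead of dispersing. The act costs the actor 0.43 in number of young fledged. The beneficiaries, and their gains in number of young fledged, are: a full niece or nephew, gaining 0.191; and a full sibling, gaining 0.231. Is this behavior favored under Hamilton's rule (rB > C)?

Hamilton's rule: the trait is favored when the sum of r·B over every recipient exceeds the actor's cost C.
r to a full niece or nephew = 0.25 (full aunt/uncle↔niece/nephew: two paths of length 3 through the shared grandparent pair: r = 2·(1/2)^3 = 1/4).
r to a full sibling = 1/2 (full sibs share both parents — two paths of length 2: r = 2·(1/2)^2 = 1/2).
Summing one r·B term per recipient: 1·0.25·0.191 + 1·0.5·0.231 = 0.16325.
0.16325 < 0.43: the indirect benefit is less than the cost.

No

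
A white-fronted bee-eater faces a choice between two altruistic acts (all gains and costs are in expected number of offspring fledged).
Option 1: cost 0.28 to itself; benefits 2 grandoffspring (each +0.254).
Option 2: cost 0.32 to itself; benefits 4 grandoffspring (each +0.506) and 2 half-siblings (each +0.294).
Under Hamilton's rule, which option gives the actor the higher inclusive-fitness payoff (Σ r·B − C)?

Option 2

Option 1: r to a grandoffspring = 0.25.
Option 1: Σ r·B − C = (2·0.25·0.254) − 0.28 = -0.153.
Option 2: r to a grandoffspring = 0.25.
Option 2: r to a half-sibling = 0.25.
Option 2: Σ r·B − C = (4·0.25·0.506 + 2·0.25·0.294) − 0.32 = 0.333.
Option 2 has the higher net inclusive-fitness payoff.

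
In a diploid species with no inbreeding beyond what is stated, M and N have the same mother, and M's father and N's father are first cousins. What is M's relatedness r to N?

0.28125

Independent pedigree routes through distinct common ancestors add.
M and N are related in two ways: half-sibs through their shared mother (r = 1/4) and second cousins through their fathers (r = 1/32).
r = 1/4 + 1/32 = 9/32 = 0.28125.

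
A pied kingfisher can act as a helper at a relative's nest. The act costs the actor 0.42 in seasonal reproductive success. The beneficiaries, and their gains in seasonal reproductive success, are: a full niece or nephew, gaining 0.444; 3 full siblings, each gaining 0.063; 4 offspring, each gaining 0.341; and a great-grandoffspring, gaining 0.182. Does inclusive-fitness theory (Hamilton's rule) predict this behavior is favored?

Hamilton's rule: the trait is favored when the sum of r·B over every recipient exceeds the actor's cost C.
r to a full niece or nephew = 1/4 (full aunt/uncle↔niece/nephew: two paths of length 3 through the shared grandparent pair: r = 2·(1/2)^3 = 1/4).
r to a full sibling = 0.5 (full sibs share both parents — two paths of length 2: r = 2·(1/2)^2 = 1/2).
r to an offspring = 0.5 (one parent–offspring link: r = (1/2)^1 = 1/2).
r to a great-grandoffspring = 0.125 (three parent–offspring links: r = (1/2)^3 = 1/8).
Summing one r·B term per recipient: 1·0.25·0.444 + 3·0.5·0.063 + 4·0.5·0.341 + 1·0.125·0.182 = 0.91025.
0.91025 > 0.42: the indirect benefit exceeds the cost.

Yes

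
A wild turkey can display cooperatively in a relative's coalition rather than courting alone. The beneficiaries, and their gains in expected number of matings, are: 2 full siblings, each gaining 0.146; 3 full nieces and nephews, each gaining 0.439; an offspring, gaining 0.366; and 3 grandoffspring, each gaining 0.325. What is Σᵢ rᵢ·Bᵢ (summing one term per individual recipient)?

0.902

r to a full sibling = 0.5 (full sibs share both parents — two paths of length 2: r = 2·(1/2)^2 = 1/2).
r to a full niece or nephew = 1/4 (full aunt/uncle↔niece/nephew: two paths of length 3 through the shared grandparent pair: r = 2·(1/2)^3 = 1/4).
r to an offspring = 0.5 (one parent–offspring link: r = (1/2)^1 = 1/2).
r to a grandoffspring = 0.25 (two parent–offspring links: r = (1/2)^2 = 1/4).
Summing one r·B term per recipient: 2·0.5·0.146 + 3·0.25·0.439 + 1·0.5·0.366 + 3·0.25·0.325 = 0.902.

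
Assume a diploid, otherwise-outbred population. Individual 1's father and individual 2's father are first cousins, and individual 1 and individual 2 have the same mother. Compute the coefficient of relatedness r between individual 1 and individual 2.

0.28125

With two independent routes of shared ancestry, r is the sum of the two contributions.
Individual 1 and individual 2 are related in two ways: second cousins through their fathers (r = 1/32) and half-sibs through their shared mother (r = 1/4).
r = 1/32 + 1/4 = 0.28125.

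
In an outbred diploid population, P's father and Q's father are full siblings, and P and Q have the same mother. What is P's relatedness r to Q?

Independent pedigree routes through distinct common ancestors add.
P and Q are related in two ways: first cousins through their fathers (r = 1/8) and half-sibs through their shared mother (r = 1/4).
r = 1/8 + 1/4 = 0.375.

0.375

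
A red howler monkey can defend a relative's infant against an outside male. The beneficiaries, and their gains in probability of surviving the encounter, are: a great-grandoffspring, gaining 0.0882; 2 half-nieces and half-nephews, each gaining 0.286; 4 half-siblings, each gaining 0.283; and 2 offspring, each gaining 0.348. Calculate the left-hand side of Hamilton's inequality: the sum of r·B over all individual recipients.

0.713525

r to a great-grandoffspring = 1/8 (three parent–offspring links: r = (1/2)^3 = 1/8).
r to a half-niece or half-nephew = 1/8 (half-aunt/uncle↔niece/nephew: one path of length 3: r = (1/2)^3 = 1/8).
r to a half-sibling = 0.25 (half-sibs share one parent — one path of length 2: r = (1/2)^2 = 1/4).
r to an offspring = 1/2 (one parent–offspring link: r = (1/2)^1 = 1/2).
Summing one r·B term per recipient: 1·0.125·0.0882 + 2·0.125·0.286 + 4·0.25·0.283 + 2·0.5·0.348 = 0.713525.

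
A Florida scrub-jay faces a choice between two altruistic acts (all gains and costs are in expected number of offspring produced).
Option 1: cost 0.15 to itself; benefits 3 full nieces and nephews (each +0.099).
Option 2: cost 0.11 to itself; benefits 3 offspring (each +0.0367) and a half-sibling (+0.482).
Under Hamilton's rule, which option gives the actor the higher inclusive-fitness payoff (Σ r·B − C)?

Option 1: r to a full niece or nephew = 0.25.
Option 1: Σ r·B − C = (3·0.25·0.099) − 0.15 = -0.07575.
Option 2: r to an offspring = 0.5.
Option 2: r to a half-sibling = 0.25.
Option 2: Σ r·B − C = (3·0.5·0.0367 + 1·0.25·0.482) − 0.11 = 0.06555.
Option 2 has the higher net inclusive-fitness payoff.

Option 2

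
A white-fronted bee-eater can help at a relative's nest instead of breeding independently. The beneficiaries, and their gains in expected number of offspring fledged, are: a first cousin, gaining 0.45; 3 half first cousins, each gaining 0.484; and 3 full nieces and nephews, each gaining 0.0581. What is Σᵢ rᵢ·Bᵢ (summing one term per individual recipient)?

0.190575

r to a first cousin = 1/8 (first cousins share one grandparent pair — two paths of length 4: r = 2·(1/2)^4 = 1/8).
r to a half first cousin = 0.0625 (half first cousins share one grandparent — one path of length 4: r = (1/2)^4 = 1/16).
r to a full niece or nephew = 1/4 (full aunt/uncle↔niece/nephew: two paths of length 3 through the shared grandparent pair: r = 2·(1/2)^3 = 1/4).
Summing one r·B term per recipient: 1·0.125·0.45 + 3·0.0625·0.484 + 3·0.25·0.0581 = 0.190575.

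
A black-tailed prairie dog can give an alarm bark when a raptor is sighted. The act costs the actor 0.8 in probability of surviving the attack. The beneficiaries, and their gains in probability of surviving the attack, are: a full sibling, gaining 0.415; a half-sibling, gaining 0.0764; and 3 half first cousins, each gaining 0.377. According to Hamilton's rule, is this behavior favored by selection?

Hamilton's rule: the trait is favored when the sum of r·B over every recipient exceeds the actor's cost C.
r to a full sibling = 1/2 (full sibs share both parents — two paths of length 2: r = 2·(1/2)^2 = 1/2).
r to a half-sibling = 0.25 (half-sibs share one parent — one path of length 2: r = (1/2)^2 = 1/4).
r to a half first cousin = 0.0625 (half first cousins share one grandparent — one path of length 4: r = (1/2)^4 = 1/16).
Summing one r·B term per recipient: 1·0.5·0.415 + 1·0.25·0.0764 + 3·0.0625·0.377 = 0.2972875.
0.2972875 < 0.8: the indirect benefit is less than the cost.

No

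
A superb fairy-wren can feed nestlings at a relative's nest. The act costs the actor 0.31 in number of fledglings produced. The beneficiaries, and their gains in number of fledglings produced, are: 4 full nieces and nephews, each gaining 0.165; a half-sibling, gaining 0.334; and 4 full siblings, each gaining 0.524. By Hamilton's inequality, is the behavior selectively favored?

Hamilton's rule: the trait is favored when the sum of r·B over every recipient exceeds the actor's cost C.
r to a full niece or nephew = 1/4 (full aunt/uncle↔niece/nephew: two paths of length 3 through the shared grandparent pair: r = 2·(1/2)^3 = 1/4).
r to a half-sibling = 0.25 (half-sibs share one parent — one path of length 2: r = (1/2)^2 = 1/4).
r to a full sibling = 1/2 (full sibs share both parents — two paths of length 2: r = 2·(1/2)^2 = 1/2).
Summing one r·B term per recipient: 4·0.25·0.165 + 1·0.25·0.334 + 4·0.5·0.524 = 1.2965.
1.2965 > 0.31: the indirect benefit exceeds the cost.

Yes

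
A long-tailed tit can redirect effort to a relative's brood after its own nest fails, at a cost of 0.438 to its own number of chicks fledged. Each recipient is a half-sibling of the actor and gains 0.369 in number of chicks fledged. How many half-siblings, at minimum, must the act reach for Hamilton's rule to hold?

5

r to a half-sibling = 1/4 (half-sibs share one parent — one path of length 2: r = (1/2)^2 = 1/4).
Hamilton's rule: n·r·B > C  ⇒  n > C/(r·B) = 0.438/(0.25·0.369) = 4.748.
The smallest integer exceeding 4.748 is 5.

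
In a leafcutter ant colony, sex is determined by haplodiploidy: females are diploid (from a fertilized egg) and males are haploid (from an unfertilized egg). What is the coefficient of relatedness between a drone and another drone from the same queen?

Haploid brothers each carry a random half of the queen's diploid genome, so on average they share half: r = 1/2.

0.5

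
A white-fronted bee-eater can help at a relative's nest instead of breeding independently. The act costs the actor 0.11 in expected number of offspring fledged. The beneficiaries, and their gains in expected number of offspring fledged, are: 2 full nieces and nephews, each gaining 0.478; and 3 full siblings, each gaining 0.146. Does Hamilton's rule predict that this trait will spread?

Yes

Hamilton's rule: the trait is favored when the sum of r·B over every recipient exceeds the actor's cost C.
r to a full niece or nephew = 0.25 (full aunt/uncle↔niece/nephew: two paths of length 3 through the shared grandparent pair: r = 2·(1/2)^3 = 1/4).
r to a full sibling = 1/2 (full sibs share both parents — two paths of length 2: r = 2·(1/2)^2 = 1/2).
Summing one r·B term per recipient: 2·0.25·0.478 + 3·0.5·0.146 = 0.458.
0.458 > 0.11: the indirect benefit exceeds the cost.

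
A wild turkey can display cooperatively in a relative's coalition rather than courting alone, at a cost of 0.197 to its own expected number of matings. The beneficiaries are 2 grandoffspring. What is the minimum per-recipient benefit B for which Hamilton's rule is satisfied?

0.394

r to a grandoffspring = 0.25 (two parent–offspring links: r = (1/2)^2 = 1/4).
Hamilton's rule with n recipients of equal r: n·r·B > C, so B > C/(n·r) = 0.197/(2·0.25) = 0.394.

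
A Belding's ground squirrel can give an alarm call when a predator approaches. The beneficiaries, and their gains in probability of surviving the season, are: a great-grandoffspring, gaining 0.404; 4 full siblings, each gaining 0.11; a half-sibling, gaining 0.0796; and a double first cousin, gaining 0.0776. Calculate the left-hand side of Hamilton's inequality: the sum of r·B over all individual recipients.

r to a great-grandoffspring = 1/8 (three parent–offspring links: r = (1/2)^3 = 1/8).
r to a full sibling = 0.5 (full sibs share both parents — two paths of length 2: r = 2·(1/2)^2 = 1/2).
r to a half-sibling = 1/4 (half-sibs share one parent — one path of length 2: r = (1/2)^2 = 1/4).
r to a double first cousin = 0.25 (double first cousins share both grandparent pairs — four paths of length 4: r = 4·(1/2)^4 = 1/4).
Summing one r·B term per recipient: 1·0.125·0.404 + 4·0.5·0.11 + 1·0.25·0.0796 + 1·0.25·0.0776 = 0.3098.

0.3098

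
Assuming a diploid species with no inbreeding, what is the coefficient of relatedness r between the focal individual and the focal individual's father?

Each parent–offspring link contributes a factor of 1/2, and independent paths through distinct common ancestors add.
One parent–offspring link: r = (1/2)^1 = 1/2.

0.5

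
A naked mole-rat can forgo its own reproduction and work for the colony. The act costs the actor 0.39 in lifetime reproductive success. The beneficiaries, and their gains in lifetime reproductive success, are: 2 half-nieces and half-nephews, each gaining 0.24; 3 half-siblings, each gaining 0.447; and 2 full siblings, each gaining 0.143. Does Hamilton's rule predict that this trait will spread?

Hamilton's rule: the trait is favored when the sum of r·B over every recipient exceeds the actor's cost C.
r to a half-niece or half-nephew = 0.125 (half-aunt/uncle↔niece/nephew: one path of length 3: r = (1/2)^3 = 1/8).
r to a half-sibling = 1/4 (half-sibs share one parent — one path of length 2: r = (1/2)^2 = 1/4).
r to a full sibling = 0.5 (full sibs share both parents — two paths of length 2: r = 2·(1/2)^2 = 1/2).
Summing one r·B term per recipient: 2·0.125·0.24 + 3·0.25·0.447 + 2·0.5·0.143 = 0.53825.
0.53825 > 0.39: the indirect benefit exceeds the cost.

Yes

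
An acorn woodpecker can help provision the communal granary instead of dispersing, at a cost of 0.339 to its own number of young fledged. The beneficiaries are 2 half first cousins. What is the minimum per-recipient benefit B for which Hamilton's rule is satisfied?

r to a half first cousin = 1/16 (half first cousins share one grandparent — one path of length 4: r = (1/2)^4 = 1/16).
Hamilton's rule with n recipients of equal r: n·r·B > C, so B > C/(n·r) = 0.339/(2·0.0625) = 2.712.

2.712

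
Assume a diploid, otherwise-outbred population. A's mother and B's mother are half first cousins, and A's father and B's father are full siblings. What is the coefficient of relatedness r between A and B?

Wright's path rule: contributions from independent ancestry routes add.
A and B are related in two ways: half second cousins through their mothers (r = 1/64) and first cousins through their fathers (r = 1/8).
r = 1/64 + 1/8 = 0.140625.

0.140625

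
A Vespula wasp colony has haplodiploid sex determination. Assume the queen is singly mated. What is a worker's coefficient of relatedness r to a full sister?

0.75

Haplodiploid full sisters inherit their father's entire haploid genome identically (contributing 1/2) and on average half of their mother's contribution (1/2 · 1/2 = 1/4); r = 1/2 + 1/4 = 3/4.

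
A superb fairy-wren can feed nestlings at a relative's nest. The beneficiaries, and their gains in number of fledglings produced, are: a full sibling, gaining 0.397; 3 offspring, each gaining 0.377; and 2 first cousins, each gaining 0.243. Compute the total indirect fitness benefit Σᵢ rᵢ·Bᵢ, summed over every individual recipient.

0.82475

r to a full sibling = 0.5 (full sibs share both parents — two paths of length 2: r = 2·(1/2)^2 = 1/2).
r to an offspring = 0.5 (one parent–offspring link: r = (1/2)^1 = 1/2).
r to a first cousin = 0.125 (first cousins share one grandparent pair — two paths of length 4: r = 2·(1/2)^4 = 1/8).
Summing one r·B term per recipient: 1·0.5·0.397 + 3·0.5·0.377 + 2·0.125·0.243 = 0.82475.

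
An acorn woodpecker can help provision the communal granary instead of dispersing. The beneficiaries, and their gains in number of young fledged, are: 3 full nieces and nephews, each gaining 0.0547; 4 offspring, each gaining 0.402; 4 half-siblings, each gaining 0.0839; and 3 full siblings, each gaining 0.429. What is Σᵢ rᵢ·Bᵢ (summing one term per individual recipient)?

r to a full niece or nephew = 1/4 (full aunt/uncle↔niece/nephew: two paths of length 3 through the shared grandparent pair: r = 2·(1/2)^3 = 1/4).
r to an offspring = 0.5 (one parent–offspring link: r = (1/2)^1 = 1/2).
r to a half-sibling = 1/4 (half-sibs share one parent — one path of length 2: r = (1/2)^2 = 1/4).
r to a full sibling = 0.5 (full sibs share both parents — two paths of length 2: r = 2·(1/2)^2 = 1/2).
Summing one r·B term per recipient: 3·0.25·0.0547 + 4·0.5·0.402 + 4·0.25·0.0839 + 3·0.5·0.429 = 1.572425.

1.572425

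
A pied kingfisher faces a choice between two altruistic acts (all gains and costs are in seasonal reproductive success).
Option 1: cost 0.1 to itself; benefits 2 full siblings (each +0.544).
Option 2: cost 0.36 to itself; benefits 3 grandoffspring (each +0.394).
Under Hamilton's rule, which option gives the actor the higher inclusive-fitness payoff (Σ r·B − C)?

Option 1: r to a full sibling = 0.5.
Option 1: Σ r·B − C = (2·0.5·0.544) − 0.1 = 0.444.
Option 2: r to a grandoffspring = 0.25.
Option 2: Σ r·B − C = (3·0.25·0.394) − 0.36 = -0.0645.
Option 1 has the higher net inclusive-fitness payoff.

Option 1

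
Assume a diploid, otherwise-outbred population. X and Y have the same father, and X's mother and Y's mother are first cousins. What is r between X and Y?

0.28125

Relatedness sums over independent paths through distinct common ancestors.
X and Y are related in two ways: half-sibs through their shared father (r = 1/4) and second cousins through their mothers (r = 1/32).
r = 1/4 + 1/32 = 0.28125.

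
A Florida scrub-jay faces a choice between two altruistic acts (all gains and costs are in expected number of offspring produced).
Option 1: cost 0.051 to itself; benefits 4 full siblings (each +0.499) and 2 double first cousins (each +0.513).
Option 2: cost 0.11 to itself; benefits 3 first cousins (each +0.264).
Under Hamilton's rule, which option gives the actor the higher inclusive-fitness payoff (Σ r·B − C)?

Option 1

Option 1: r to a full sibling = 0.5.
Option 1: r to a double first cousin = 0.25.
Option 1: Σ r·B − C = (4·0.5·0.499 + 2·0.25·0.513) − 0.051 = 1.2035.
Option 2: r to a first cousin = 0.125.
Option 2: Σ r·B − C = (3·0.125·0.264) − 0.11 = -0.011.
Option 1 has the higher net inclusive-fitness payoff.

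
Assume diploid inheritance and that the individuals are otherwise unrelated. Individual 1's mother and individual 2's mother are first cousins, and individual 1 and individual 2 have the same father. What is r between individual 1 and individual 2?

0.28125

Wright's path rule: contributions from independent ancestry routes add.
Individual 1 and individual 2 are related in two ways: second cousins through their mothers (r = 1/32) and half-sibs through their shared father (r = 1/4).
r = 1/32 + 1/4 = 0.28125.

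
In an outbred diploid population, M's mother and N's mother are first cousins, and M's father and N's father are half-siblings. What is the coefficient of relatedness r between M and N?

0.09375

Independent pedigree routes through distinct common ancestors add.
M and N are related in two ways: second cousins through their mothers (r = 1/32) and half first cousins through their fathers (r = 1/16).
r = 1/32 + 1/16 = 0.09375.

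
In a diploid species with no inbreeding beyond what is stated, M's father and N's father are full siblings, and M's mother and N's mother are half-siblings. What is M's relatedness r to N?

0.1875

Independent pedigree routes through distinct common ancestors add.
M and N are related in two ways: first cousins through their fathers (r = 1/8) and half first cousins through their mothers (r = 1/16).
r = 1/8 + 1/16 = 3/16 = 0.1875.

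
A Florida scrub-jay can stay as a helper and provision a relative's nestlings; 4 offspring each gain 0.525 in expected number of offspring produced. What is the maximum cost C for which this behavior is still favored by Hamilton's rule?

1.05

r to an offspring = 0.5 (one parent–offspring link: r = (1/2)^1 = 1/2).
Hamilton's rule: n·r·B > C, so the trait is favored while C < n·r·B = 4·0.5·0.525 = 1.05.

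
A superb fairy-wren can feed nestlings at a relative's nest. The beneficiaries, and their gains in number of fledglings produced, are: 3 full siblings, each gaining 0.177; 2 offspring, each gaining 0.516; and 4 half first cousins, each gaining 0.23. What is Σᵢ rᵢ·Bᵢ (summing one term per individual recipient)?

0.839

r to a full sibling = 0.5 (full sibs share both parents — two paths of length 2: r = 2·(1/2)^2 = 1/2).
r to an offspring = 1/2 (one parent–offspring link: r = (1/2)^1 = 1/2).
r to a half first cousin = 1/16 (half first cousins share one grandparent — one path of length 4: r = (1/2)^4 = 1/16).
Summing one r·B term per recipient: 3·0.5·0.177 + 2·0.5·0.516 + 4·0.0625·0.23 = 0.839.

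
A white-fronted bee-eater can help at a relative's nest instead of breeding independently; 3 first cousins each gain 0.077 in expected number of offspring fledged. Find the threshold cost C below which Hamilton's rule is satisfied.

0.028875

r to a first cousin = 1/8 (first cousins share one grandparent pair — two paths of length 4: r = 2·(1/2)^4 = 1/8).
Hamilton's rule: n·r·B > C, so the trait is favored while C < n·r·B = 3·0.125·0.077 = 0.028875.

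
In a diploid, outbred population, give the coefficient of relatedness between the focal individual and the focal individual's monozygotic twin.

Each parent–offspring link contributes a factor of 1/2, and independent paths through distinct common ancestors add.
Monozygotic twins share every allele identical by descent: r = 1.

1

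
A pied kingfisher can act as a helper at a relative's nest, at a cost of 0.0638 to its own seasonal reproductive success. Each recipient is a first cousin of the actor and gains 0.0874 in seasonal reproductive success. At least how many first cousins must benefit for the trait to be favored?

6

r to a first cousin = 1/8 (first cousins share one grandparent pair — two paths of length 4: r = 2·(1/2)^4 = 1/8).
Hamilton's rule: n·r·B > C  ⇒  n > C/(r·B) = 0.0638/(0.125·0.0874) = 5.84.
The smallest integer exceeding 5.84 is 6.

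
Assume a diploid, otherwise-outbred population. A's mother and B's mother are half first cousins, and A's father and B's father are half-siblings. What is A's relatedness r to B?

Independent pedigree routes through distinct common ancestors add.
A and B are related in two ways: half second cousins through their mothers (r = 1/64) and half first cousins through their fathers (r = 1/16).
r = 1/64 + 1/16 = 5/64 = 0.078125.

0.078125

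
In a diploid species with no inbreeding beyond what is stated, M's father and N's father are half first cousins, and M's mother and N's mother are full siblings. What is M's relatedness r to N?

Wright's path rule: contributions from independent ancestry routes add.
M and N are related in two ways: half second cousins through their fathers (r = 1/64) and first cousins through their mothers (r = 1/8).
r = 1/64 + 1/8 = 0.140625.

0.140625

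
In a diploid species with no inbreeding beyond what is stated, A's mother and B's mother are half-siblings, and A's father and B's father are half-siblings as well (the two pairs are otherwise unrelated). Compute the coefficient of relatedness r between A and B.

0.125

Wright's path rule: contributions from independent ancestry routes add.
A and B are related in two ways: half first cousins through their mothers (r = 1/16) and half first cousins through their fathers (r = 1/16).
r = 1/16 + 1/16 = 0.125.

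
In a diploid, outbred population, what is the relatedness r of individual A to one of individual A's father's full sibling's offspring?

Each parent–offspring link contributes a factor of 1/2, and independent paths through distinct common ancestors add.
First cousins share one grandparent pair — two paths of length 4: r = 2·(1/2)^4 = 1/8.

0.125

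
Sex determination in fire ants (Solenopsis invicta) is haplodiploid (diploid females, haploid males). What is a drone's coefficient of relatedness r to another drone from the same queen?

0.5

Haploid brothers each carry a random half of the queen's diploid genome, so on average they share half: r = 1/2.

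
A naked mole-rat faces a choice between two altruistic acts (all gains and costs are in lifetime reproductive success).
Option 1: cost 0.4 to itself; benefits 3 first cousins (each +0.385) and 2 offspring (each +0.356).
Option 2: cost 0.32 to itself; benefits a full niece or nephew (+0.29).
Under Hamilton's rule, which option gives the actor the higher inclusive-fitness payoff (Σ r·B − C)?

Option 1

Option 1: r to a first cousin = 0.125.
Option 1: r to an offspring = 0.5.
Option 1: Σ r·B − C = (3·0.125·0.385 + 2·0.5·0.356) − 0.4 = 0.100375.
Option 2: r to a full niece or nephew = 0.25.
Option 2: Σ r·B − C = (1·0.25·0.29) − 0.32 = -0.2475.
Option 1 has the higher net inclusive-fitness payoff.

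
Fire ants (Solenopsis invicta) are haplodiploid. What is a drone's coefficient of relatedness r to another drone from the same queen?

0.5

Haploid brothers each carry a random half of the queen's diploid genome, so on average they share half: r = 1/2.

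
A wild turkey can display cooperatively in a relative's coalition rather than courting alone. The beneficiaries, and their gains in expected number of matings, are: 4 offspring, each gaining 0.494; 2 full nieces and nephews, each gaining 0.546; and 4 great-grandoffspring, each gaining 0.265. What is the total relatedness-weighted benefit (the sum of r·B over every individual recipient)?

r to an offspring = 1/2 (one parent–offspring link: r = (1/2)^1 = 1/2).
r to a full niece or nephew = 1/4 (full aunt/uncle↔niece/nephew: two paths of length 3 through the shared grandparent pair: r = 2·(1/2)^3 = 1/4).
r to a great-grandoffspring = 1/8 (three parent–offspring links: r = (1/2)^3 = 1/8).
Summing one r·B term per recipient: 4·0.5·0.494 + 2·0.25·0.546 + 4·0.125·0.265 = 1.3935.

1.3935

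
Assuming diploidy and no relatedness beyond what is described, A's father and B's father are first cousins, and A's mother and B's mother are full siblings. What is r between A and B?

Wright's path rule: contributions from independent ancestry routes add.
A and B are related in two ways: second cousins through their fathers (r = 1/32) and first cousins through their mothers (r = 1/8).
r = 1/32 + 1/8 = 5/32 = 0.15625.

0.15625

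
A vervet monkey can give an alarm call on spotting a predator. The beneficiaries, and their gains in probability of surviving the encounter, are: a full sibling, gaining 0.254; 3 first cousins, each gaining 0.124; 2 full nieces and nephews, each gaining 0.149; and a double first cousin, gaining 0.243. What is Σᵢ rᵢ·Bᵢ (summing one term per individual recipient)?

0.30875

r to a full sibling = 0.5 (full sibs share both parents — two paths of length 2: r = 2·(1/2)^2 = 1/2).
r to a first cousin = 1/8 (first cousins share one grandparent pair — two paths of length 4: r = 2·(1/2)^4 = 1/8).
r to a full niece or nephew = 0.25 (full aunt/uncle↔niece/nephew: two paths of length 3 through the shared grandparent pair: r = 2·(1/2)^3 = 1/4).
r to a double first cousin = 0.25 (double first cousins share both grandparent pairs — four paths of length 4: r = 4·(1/2)^4 = 1/4).
Summing one r·B term per recipient: 1·0.5·0.254 + 3·0.125·0.124 + 2·0.25·0.149 + 1·0.25·0.243 = 0.30875.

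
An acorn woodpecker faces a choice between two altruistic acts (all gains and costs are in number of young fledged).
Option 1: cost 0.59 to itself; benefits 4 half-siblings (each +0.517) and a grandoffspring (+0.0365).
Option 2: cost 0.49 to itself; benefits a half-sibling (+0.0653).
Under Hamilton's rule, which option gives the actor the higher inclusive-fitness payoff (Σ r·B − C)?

Option 1: r to a half-sibling = 0.25.
Option 1: r to a grandoffspring = 0.25.
Option 1: Σ r·B − C = (4·0.25·0.517 + 1·0.25·0.0365) − 0.59 = -0.063875.
Option 2: r to a half-sibling = 0.25.
Option 2: Σ r·B − C = (1·0.25·0.0653) − 0.49 = -0.473675.
Option 1 has the higher net inclusive-fitness payoff.

Option 1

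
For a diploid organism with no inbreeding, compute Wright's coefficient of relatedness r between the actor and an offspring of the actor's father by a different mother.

Each parent–offspring link contributes a factor of 1/2, and independent paths through distinct common ancestors add.
Half-sibs share one parent — one path of length 2: r = (1/2)^2 = 1/4.

0.25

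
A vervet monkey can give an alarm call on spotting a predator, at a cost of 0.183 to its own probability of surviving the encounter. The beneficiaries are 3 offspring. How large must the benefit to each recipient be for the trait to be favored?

0.122

r to an offspring = 0.5 (one parent–offspring link: r = (1/2)^1 = 1/2).
Hamilton's rule with n recipients of equal r: n·r·B > C, so B > C/(n·r) = 0.183/(3·0.5) = 0.122.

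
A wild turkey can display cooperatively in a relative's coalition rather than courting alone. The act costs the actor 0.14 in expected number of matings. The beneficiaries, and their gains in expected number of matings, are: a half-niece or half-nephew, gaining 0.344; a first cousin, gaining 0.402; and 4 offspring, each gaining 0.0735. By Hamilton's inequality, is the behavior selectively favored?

Yes

Hamilton's rule: the trait is favored when the sum of r·B over every recipient exceeds the actor's cost C.
r to a half-niece or half-nephew = 1/8 (half-aunt/uncle↔niece/nephew: one path of length 3: r = (1/2)^3 = 1/8).
r to a first cousin = 1/8 (first cousins share one grandparent pair — two paths of length 4: r = 2·(1/2)^4 = 1/8).
r to an offspring = 1/2 (one parent–offspring link: r = (1/2)^1 = 1/2).
Summing one r·B term per recipient: 1·0.125·0.344 + 1·0.125·0.402 + 4·0.5·0.0735 = 0.24025.
0.24025 > 0.14: the indirect benefit exceeds the cost.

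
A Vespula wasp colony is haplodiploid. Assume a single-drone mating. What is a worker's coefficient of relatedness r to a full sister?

0.75

Haplodiploid full sisters inherit their father's entire haploid genome identically (contributing 1/2) and on average half of their mother's contribution (1/2 · 1/2 = 1/4); r = 1/2 + 1/4 = 3/4.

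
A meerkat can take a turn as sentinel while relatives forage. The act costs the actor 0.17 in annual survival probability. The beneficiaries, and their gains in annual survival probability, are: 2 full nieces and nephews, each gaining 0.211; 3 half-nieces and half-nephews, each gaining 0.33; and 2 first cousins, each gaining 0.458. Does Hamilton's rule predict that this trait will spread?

Hamilton's rule: the trait is favored when the sum of r·B over every recipient exceeds the actor's cost C.
r to a full niece or nephew = 0.25 (full aunt/uncle↔niece/nephew: two paths of length 3 through the shared grandparent pair: r = 2·(1/2)^3 = 1/4).
r to a half-niece or half-nephew = 1/8 (half-aunt/uncle↔niece/nephew: one path of length 3: r = (1/2)^3 = 1/8).
r to a first cousin = 0.125 (first cousins share one grandparent pair — two paths of length 4: r = 2·(1/2)^4 = 1/8).
Summing one r·B term per recipient: 2·0.25·0.211 + 3·0.125·0.33 + 2·0.125·0.458 = 0.34375.
0.34375 > 0.17: the indirect benefit exceeds the cost.

Yes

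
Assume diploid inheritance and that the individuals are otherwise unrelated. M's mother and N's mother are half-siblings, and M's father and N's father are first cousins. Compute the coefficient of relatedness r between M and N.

Wright's path rule: contributions from independent ancestry routes add.
M and N are related in two ways: half first cousins through their mothers (r = 1/16) and second cousins through their fathers (r = 1/32).
r = 1/16 + 1/32 = 3/32 = 0.09375.

0.09375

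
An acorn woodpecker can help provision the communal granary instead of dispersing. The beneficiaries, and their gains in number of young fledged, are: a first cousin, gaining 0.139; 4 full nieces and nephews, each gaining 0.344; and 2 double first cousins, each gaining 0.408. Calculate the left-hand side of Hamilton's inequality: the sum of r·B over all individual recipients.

r to a first cousin = 0.125 (first cousins share one grandparent pair — two paths of length 4: r = 2·(1/2)^4 = 1/8).
r to a full niece or nephew = 0.25 (full aunt/uncle↔niece/nephew: two paths of length 3 through the shared grandparent pair: r = 2·(1/2)^3 = 1/4).
r to a double first cousin = 0.25 (double first cousins share both grandparent pairs — four paths of length 4: r = 4·(1/2)^4 = 1/4).
Summing one r·B term per recipient: 1·0.125·0.139 + 4·0.25·0.344 + 2·0.25·0.408 = 0.565375.

0.565375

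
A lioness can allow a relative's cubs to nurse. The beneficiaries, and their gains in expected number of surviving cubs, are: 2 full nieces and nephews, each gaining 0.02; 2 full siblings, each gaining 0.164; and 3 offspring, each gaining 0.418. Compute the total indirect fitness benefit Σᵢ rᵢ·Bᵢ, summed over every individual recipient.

0.801

r to a full niece or nephew = 0.25 (full aunt/uncle↔niece/nephew: two paths of length 3 through the shared grandparent pair: r = 2·(1/2)^3 = 1/4).
r to a full sibling = 1/2 (full sibs share both parents — two paths of length 2: r = 2·(1/2)^2 = 1/2).
r to an offspring = 1/2 (one parent–offspring link: r = (1/2)^1 = 1/2).
Summing one r·B term per recipient: 2·0.25·0.02 + 2·0.5·0.164 + 3·0.5·0.418 = 0.801.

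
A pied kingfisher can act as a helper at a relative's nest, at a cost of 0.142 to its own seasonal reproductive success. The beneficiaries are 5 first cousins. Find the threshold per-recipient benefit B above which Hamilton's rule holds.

0.2272

r to a first cousin = 0.125 (first cousins share one grandparent pair — two paths of length 4: r = 2·(1/2)^4 = 1/8).
Hamilton's rule with n recipients of equal r: n·r·B > C, so B > C/(n·r) = 0.142/(5·0.125) = 0.2272.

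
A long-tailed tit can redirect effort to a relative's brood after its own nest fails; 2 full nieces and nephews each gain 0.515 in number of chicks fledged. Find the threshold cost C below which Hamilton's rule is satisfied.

0.2575

r to a full niece or nephew = 1/4 (full aunt/uncle↔niece/nephew: two paths of length 3 through the shared grandparent pair: r = 2·(1/2)^3 = 1/4).
Hamilton's rule: n·r·B > C, so the trait is favored while C < n·r·B = 2·0.25·0.515 = 0.2575.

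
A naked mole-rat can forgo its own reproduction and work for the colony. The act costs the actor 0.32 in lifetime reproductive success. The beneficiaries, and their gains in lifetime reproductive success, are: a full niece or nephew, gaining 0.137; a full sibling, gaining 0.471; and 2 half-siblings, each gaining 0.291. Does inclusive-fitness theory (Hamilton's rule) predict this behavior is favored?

Yes

Hamilton's rule: the trait is favored when the sum of r·B over every recipient exceeds the actor's cost C.
r to a full niece or nephew = 0.25 (full aunt/uncle↔niece/nephew: two paths of length 3 through the shared grandparent pair: r = 2·(1/2)^3 = 1/4).
r to a full sibling = 1/2 (full sibs share both parents — two paths of length 2: r = 2·(1/2)^2 = 1/2).
r to a half-sibling = 1/4 (half-sibs share one parent — one path of length 2: r = (1/2)^2 = 1/4).
Summing one r·B term per recipient: 1·0.25·0.137 + 1·0.5·0.471 + 2·0.25·0.291 = 0.41525.
0.41525 > 0.32: the indirect benefit exceeds the cost.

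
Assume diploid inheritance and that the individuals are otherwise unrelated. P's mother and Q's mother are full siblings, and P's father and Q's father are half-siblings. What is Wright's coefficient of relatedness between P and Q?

0.1875

Wright's path rule: contributions from independent ancestry routes add.
P and Q are related in two ways: first cousins through their mothers (r = 1/8) and half first cousins through their fathers (r = 1/16).
r = 1/8 + 1/16 = 3/16 = 0.1875.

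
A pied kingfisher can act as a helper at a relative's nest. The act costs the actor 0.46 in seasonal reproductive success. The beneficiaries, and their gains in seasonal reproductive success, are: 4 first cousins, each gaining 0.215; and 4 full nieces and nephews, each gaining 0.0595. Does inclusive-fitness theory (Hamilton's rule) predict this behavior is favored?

No

Hamilton's rule: the trait is favored when the sum of r·B over every recipient exceeds the actor's cost C.
r to a first cousin = 1/8 (first cousins share one grandparent pair — two paths of length 4: r = 2·(1/2)^4 = 1/8).
r to a full niece or nephew = 0.25 (full aunt/uncle↔niece/nephew: two paths of length 3 through the shared grandparent pair: r = 2·(1/2)^3 = 1/4).
Summing one r·B term per recipient: 4·0.125·0.215 + 4·0.25·0.0595 = 0.167.
0.167 < 0.46: the indirect benefit is less than the cost.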